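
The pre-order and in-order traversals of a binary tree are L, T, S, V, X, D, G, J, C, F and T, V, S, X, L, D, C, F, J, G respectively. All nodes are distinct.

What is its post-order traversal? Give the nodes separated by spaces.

The first element of pre-order is the root; it splits in-order into left and right subtrees.
Root L: left subtree has 4 nodes {T, V, S, X}, right has 5 {D, C, F, J, G}.
  Root T: left subtree has 0 nodes { }, right has 3 {V, S, X}.
    Root S: left subtree has 1 node {V}, right has 1 {X}.
  Root D: left subtree has 0 nodes { }, right has 4 {C, F, J, G}.
    Root G: left subtree has 3 nodes {C, F, J}, right has 0 { }.
      Root J: left subtree has 2 nodes {C, F}, right has 0 { }.
        Root C: left subtree has 0 nodes { }, right has 1 {F}.

V X S T F C J G D L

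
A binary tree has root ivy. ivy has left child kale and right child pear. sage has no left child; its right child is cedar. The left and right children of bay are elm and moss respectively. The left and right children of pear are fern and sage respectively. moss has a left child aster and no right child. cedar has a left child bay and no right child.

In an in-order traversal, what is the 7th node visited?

In-order visits the left subtree, then the node, then the right subtree.
At ivy: go left to kale.
  kale is a leaf — visit kale.
Visit ivy.
At ivy: go right to pear.
  At pear: go left to fern.
    fern is a leaf — visit fern.
  Visit pear.
  At pear: go right to sage.
    At sage: no left child.
    Visit sage.
    At sage: go right to cedar.
      At cedar: go left to bay.
        At bay: go left to elm.
          elm is a leaf — visit elm.
        Visit bay.
        At bay: go right to moss.
          At moss: go left to aster.
            aster is a leaf — visit aster.
          Visit moss.
          At moss: no right child.
      Visit cedar.
      At cedar: no right child.
Full in-order sequence: kale, ivy, fern, pear, sage, elm, bay, aster, moss, cedar.

bay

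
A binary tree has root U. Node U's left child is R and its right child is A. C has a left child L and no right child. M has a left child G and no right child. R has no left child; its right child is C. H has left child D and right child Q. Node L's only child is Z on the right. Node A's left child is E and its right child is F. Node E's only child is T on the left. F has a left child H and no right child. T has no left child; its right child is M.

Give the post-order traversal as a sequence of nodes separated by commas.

Post-order visits the left subtree, then the right subtree, then the node.
At U: go left to R.
  At R: no left child.
  At R: go right to C.
    At C: go left to L.
      At L: no left child.
      At L: go right to Z.
        Z is a leaf — visit Z.
      Visit L.
    At C: no right child.
    Visit C.
  Visit R.
At U: go right to A.
  At A: go left to E.
    At E: go left to T.
      At T: no left child.
      At T: go right to M.
        At M: go left to G.
          G is a leaf — visit G.
        At M: no right child.
        Visit M.
      Visit T.
    At E: no right child.
    Visit E.
  At A: go right to F.
    At F: go left to H.
      At H: go left to D.
        D is a leaf — visit D.
      At H: go right to Q.
        Q is a leaf — visit Q.
      Visit H.
    At F: no right child.
    Visit F.
  Visit A.
Visit U.

Z, L, C, R, G, M, T, E, D, Q, H, F, A, U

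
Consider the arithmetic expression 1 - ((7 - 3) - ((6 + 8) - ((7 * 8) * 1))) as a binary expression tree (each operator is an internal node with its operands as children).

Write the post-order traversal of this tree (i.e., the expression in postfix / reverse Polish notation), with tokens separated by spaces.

1 7 3 - 6 8 + 7 8 * 1 * - - -

Post-order on an expression tree gives postfix notation: for each operator, emit left operand, right operand, then the operator.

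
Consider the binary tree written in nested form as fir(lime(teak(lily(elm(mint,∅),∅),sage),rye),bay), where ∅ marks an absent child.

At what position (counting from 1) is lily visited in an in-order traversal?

3

In-order visits the left subtree, then the node, then the right subtree.
At fir: go left to lime.
  At lime: go left to teak.
    At teak: go left to lily.
      At lily: go left to elm.
        At elm: go left to mint.
          mint is a leaf — visit mint.
        Visit elm.
        At elm: no right child.
      Visit lily.
      At lily: no right child.
    Visit teak.
    At teak: go right to sage.
      sage is a leaf — visit sage.
  Visit lime.
  At lime: go right to rye.
    rye is a leaf — visit rye.
Visit fir.
At fir: go right to bay.
  bay is a leaf — visit bay.
Full in-order sequence: mint, elm, lily, teak, sage, lime, rye, fir, bay.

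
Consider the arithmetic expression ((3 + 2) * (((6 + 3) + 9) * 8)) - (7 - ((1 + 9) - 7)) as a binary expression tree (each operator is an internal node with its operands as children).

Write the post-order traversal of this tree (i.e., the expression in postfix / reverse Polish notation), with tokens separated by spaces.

3 2 + 6 3 + 9 + 8 * * 7 1 9 + 7 - - -

Post-order on an expression tree gives postfix notation: for each operator, emit left operand, right operand, then the operator.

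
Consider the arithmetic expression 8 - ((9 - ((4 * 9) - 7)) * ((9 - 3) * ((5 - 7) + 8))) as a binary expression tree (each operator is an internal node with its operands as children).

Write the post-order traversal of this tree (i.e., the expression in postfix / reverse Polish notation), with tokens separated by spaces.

Post-order on an expression tree gives postfix notation: for each operator, emit left operand, right operand, then the operator.

8 9 4 9 * 7 - - 9 3 - 5 7 - 8 + * * -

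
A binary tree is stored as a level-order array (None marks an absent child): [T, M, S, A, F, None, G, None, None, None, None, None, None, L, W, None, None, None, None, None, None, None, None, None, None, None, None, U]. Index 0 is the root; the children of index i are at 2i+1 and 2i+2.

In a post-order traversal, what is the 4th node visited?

U

Post-order visits the left subtree, then the right subtree, then the node.
At T: go left to M.
  At M: go left to A.
    A is a leaf — visit A.
  At M: go right to F.
    F is a leaf — visit F.
  Visit M.
At T: go right to S.
  At S: no left child.
  At S: go right to G.
    At G: go left to L.
      At L: go left to U.
        U is a leaf — visit U.
      At L: no right child.
      Visit L.
    At G: go right to W.
      W is a leaf — visit W.
    Visit G.
  Visit S.
Visit T.
Full post-order sequence: A, F, M, U, L, W, G, S, T.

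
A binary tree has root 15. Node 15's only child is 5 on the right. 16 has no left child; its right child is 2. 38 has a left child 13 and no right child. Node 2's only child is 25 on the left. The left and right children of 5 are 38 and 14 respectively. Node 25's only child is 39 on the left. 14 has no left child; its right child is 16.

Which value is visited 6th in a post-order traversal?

Post-order visits the left subtree, then the right subtree, then the node.
At 15: no left child.
At 15: go right to 5.
  At 5: go left to 38.
    At 38: go left to 13.
      13 is a leaf — visit 13.
    At 38: no right child.
    Visit 38.
  At 5: go right to 14.
    At 14: no left child.
    At 14: go right to 16.
      At 16: no left child.
      At 16: go right to 2.
        At 2: go left to 25.
          At 25: go left to 39.
            39 is a leaf — visit 39.
          At 25: no right child.
          Visit 25.
        At 2: no right child.
        Visit 2.
      Visit 16.
    Visit 14.
  Visit 5.
Visit 15.
Full post-order sequence: 13, 38, 39, 25, 2, 16, 14, 5, 15.

16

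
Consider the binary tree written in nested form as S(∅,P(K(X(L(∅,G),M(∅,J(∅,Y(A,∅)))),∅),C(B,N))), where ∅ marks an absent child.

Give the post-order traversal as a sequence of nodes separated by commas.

G, L, A, Y, J, M, X, K, B, N, C, P, S

Post-order visits the left subtree, then the right subtree, then the node.
At S: no left child.
At S: go right to P.
  At P: go left to K.
    At K: go left to X.
      At X: go left to L.
        At L: no left child.
        At L: go right to G.
          G is a leaf — visit G.
        Visit L.
      At X: go right to M.
        At M: no left child.
        At M: go right to J.
          At J: no left child.
          At J: go right to Y.
            At Y: go left to A.
              A is a leaf — visit A.
            At Y: no right child.
            Visit Y.
          Visit J.
        Visit M.
      Visit X.
    At K: no right child.
    Visit K.
  At P: go right to C.
    At C: go left to B.
      B is a leaf — visit B.
    At C: go right to N.
      N is a leaf — visit N.
    Visit C.
  Visit P.
Visit S.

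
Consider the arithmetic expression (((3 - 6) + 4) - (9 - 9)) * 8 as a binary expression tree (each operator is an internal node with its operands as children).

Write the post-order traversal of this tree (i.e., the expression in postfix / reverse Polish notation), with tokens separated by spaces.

Post-order on an expression tree gives postfix notation: for each operator, emit left operand, right operand, then the operator.

3 6 - 4 + 9 9 - - 8 *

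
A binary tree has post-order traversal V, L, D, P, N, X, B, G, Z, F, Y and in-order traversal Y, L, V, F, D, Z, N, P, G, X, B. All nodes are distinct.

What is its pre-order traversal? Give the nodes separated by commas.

The last element of post-order is the root; it splits in-order into left and right subtrees.
Root Y: left subtree has 0 nodes { }, right has 10 {L, V, F, D, Z, N, P, G, X, B}.
  Root F: left subtree has 2 nodes {L, V}, right has 7 {D, Z, N, P, G, X, B}.
    Root L: left subtree has 0 nodes { }, right has 1 {V}.
    Root Z: left subtree has 1 node {D}, right has 5 {N, P, G, X, B}.
      Root G: left subtree has 2 nodes {N, P}, right has 2 {X, B}.
        Root N: left subtree has 0 nodes { }, right has 1 {P}.
        Root B: left subtree has 1 node {X}, right has 0 { }.

Y, F, L, V, Z, D, G, N, P, B, X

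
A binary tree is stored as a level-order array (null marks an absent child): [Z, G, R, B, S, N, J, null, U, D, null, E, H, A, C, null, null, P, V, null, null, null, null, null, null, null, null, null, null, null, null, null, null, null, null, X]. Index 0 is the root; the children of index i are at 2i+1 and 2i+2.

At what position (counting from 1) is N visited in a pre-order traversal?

Pre-order visits the node, then its left subtree, then its right subtree.
Visit Z.
At Z: go left to G.
  Visit G.
  At G: go left to B.
    Visit B.
    At B: no left child.
    At B: go right to U.
      Visit U.
      At U: go left to P.
        Visit P.
        At P: go left to X.
          X is a leaf — visit X.
        At P: no right child.
      At U: go right to V.
        V is a leaf — visit V.
  At G: go right to S.
    Visit S.
    At S: go left to D.
      D is a leaf — visit D.
    At S: no right child.
At Z: go right to R.
  Visit R.
  At R: go left to N.
    Visit N.
    At N: go left to E.
      E is a leaf — visit E.
    At N: go right to H.
      H is a leaf — visit H.
  At R: go right to J.
    Visit J.
    At J: go left to A.
      A is a leaf — visit A.
    At J: go right to C.
      C is a leaf — visit C.
Full pre-order sequence: Z, G, B, U, P, X, V, S, D, R, N, E, H, J, A, C.

11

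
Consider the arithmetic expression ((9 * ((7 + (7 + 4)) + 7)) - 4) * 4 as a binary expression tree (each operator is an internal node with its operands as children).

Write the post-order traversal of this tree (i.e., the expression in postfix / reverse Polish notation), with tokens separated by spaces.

Post-order on an expression tree gives postfix notation: for each operator, emit left operand, right operand, then the operator.

9 7 7 4 + + 7 + * 4 - 4 *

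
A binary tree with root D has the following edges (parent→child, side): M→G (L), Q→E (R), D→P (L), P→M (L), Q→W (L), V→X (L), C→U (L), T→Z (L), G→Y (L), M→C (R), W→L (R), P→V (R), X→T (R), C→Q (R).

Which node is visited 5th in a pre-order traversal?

Pre-order visits the node, then its left subtree, then its right subtree.
Visit D.
At D: go left to P.
  Visit P.
  At P: go left to M.
    Visit M.
    At M: go left to G.
      Visit G.
      At G: go left to Y.
        Y is a leaf — visit Y.
      At G: no right child.
    At M: go right to C.
      Visit C.
      At C: go left to U.
        U is a leaf — visit U.
      At C: go right to Q.
        Visit Q.
        At Q: go left to W.
          Visit W.
          At W: no left child.
          At W: go right to L.
            L is a leaf — visit L.
        At Q: go right to E.
          E is a leaf — visit E.
  At P: go right to V.
    Visit V.
    At V: go left to X.
      Visit X.
      At X: no left child.
      At X: go right to T.
        Visit T.
        At T: go left to Z.
          Z is a leaf — visit Z.
        At T: no right child.
    At V: no right child.
At D: no right child.
Full pre-order sequence: D, P, M, G, Y, C, U, Q, W, L, E, V, X, T, Z.

Y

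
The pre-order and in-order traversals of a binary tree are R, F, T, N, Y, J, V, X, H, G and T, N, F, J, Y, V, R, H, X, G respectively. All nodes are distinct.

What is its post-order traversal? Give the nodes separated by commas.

The first element of pre-order is the root; it splits in-order into left and right subtrees.
Root R: left subtree has 6 nodes {T, N, F, J, Y, V}, right has 3 {H, X, G}.
  Root F: left subtree has 2 nodes {T, N}, right has 3 {J, Y, V}.
    Root T: left subtree has 0 nodes { }, right has 1 {N}.
    Root Y: left subtree has 1 node {J}, right has 1 {V}.
  Root X: left subtree has 1 node {H}, right has 1 {G}.

N, T, J, V, Y, F, H, G, X, R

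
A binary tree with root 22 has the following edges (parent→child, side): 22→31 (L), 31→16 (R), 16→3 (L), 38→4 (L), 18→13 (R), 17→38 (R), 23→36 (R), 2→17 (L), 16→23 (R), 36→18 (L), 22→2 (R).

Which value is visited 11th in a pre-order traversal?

Pre-order visits the node, then its left subtree, then its right subtree.
Visit 22.
At 22: go left to 31.
  Visit 31.
  At 31: no left child.
  At 31: go right to 16.
    Visit 16.
    At 16: go left to 3.
      3 is a leaf — visit 3.
    At 16: go right to 23.
      Visit 23.
      At 23: no left child.
      At 23: go right to 36.
        Visit 36.
        At 36: go left to 18.
          Visit 18.
          At 18: no left child.
          At 18: go right to 13.
            13 is a leaf — visit 13.
        At 36: no right child.
At 22: go right to 2.
  Visit 2.
  At 2: go left to 17.
    Visit 17.
    At 17: no left child.
    At 17: go right to 38.
      Visit 38.
      At 38: go left to 4.
        4 is a leaf — visit 4.
      At 38: no right child.
  At 2: no right child.
Full pre-order sequence: 22, 31, 16, 3, 23, 36, 18, 13, 2, 17, 38, 4.

38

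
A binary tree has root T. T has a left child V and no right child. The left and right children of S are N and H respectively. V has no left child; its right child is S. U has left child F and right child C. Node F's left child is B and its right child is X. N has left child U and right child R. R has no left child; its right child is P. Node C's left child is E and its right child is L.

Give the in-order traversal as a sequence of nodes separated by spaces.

In-order visits the left subtree, then the node, then the right subtree.
At T: go left to V.
  At V: no left child.
  Visit V.
  At V: go right to S.
    At S: go left to N.
      At N: go left to U.
        At U: go left to F.
          At F: go left to B.
            B is a leaf — visit B.
          Visit F.
          At F: go right to X.
            X is a leaf — visit X.
        Visit U.
        At U: go right to C.
          At C: go left to E.
            E is a leaf — visit E.
          Visit C.
          At C: go right to L.
            L is a leaf — visit L.
      Visit N.
      At N: go right to R.
        At R: no left child.
        Visit R.
        At R: go right to P.
          P is a leaf — visit P.
    Visit S.
    At S: go right to H.
      H is a leaf — visit H.
Visit T.
At T: no right child.

V B F X U E C L N R P S H T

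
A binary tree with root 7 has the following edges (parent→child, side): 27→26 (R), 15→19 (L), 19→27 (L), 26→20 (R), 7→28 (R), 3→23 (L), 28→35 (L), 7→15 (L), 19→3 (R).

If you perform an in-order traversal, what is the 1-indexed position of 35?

In-order visits the left subtree, then the node, then the right subtree.
At 7: go left to 15.
  At 15: go left to 19.
    At 19: go left to 27.
      At 27: no left child.
      Visit 27.
      At 27: go right to 26.
        At 26: no left child.
        Visit 26.
        At 26: go right to 20.
          20 is a leaf — visit 20.
    Visit 19.
    At 19: go right to 3.
      At 3: go left to 23.
        23 is a leaf — visit 23.
      Visit 3.
      At 3: no right child.
  Visit 15.
  At 15: no right child.
Visit 7.
At 7: go right to 28.
  At 28: go left to 35.
    35 is a leaf — visit 35.
  Visit 28.
  At 28: no right child.
Full in-order sequence: 27, 26, 20, 19, 23, 3, 15, 7, 35, 28.

9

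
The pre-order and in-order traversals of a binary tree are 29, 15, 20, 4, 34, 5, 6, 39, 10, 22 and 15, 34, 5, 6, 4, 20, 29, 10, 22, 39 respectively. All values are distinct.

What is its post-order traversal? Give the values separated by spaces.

6 5 34 4 20 15 22 10 39 29

The first element of pre-order is the root; it splits in-order into left and right subtrees.
Root 29: left subtree has 6 nodes {15, 34, 5, 6, 4, 20}, right has 3 {10, 22, 39}.
  Root 15: left subtree has 0 nodes { }, right has 5 {34, 5, 6, 4, 20}.
    Root 20: left subtree has 4 nodes {34, 5, 6, 4}, right has 0 { }.
      Root 4: left subtree has 3 nodes {34, 5, 6}, right has 0 { }.
        Root 34: left subtree has 0 nodes { }, right has 2 {5, 6}.
          Root 5: left subtree has 0 nodes { }, right has 1 {6}.
  Root 39: left subtree has 2 nodes {10, 22}, right has 0 { }.
    Root 10: left subtree has 0 nodes { }, right has 1 {22}.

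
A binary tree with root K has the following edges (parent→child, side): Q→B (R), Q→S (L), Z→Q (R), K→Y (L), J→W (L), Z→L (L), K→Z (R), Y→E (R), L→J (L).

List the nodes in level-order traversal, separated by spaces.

Level-order visits nodes level by level from the root, left to right within each level.
Level 0: K
Level 1: Y, Z
Level 2: E, L, Q
Level 3: J, S, B
Level 4: W

K Y Z E L Q J S B W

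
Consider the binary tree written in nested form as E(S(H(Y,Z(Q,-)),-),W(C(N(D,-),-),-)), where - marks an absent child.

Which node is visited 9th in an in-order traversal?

C

In-order visits the left subtree, then the node, then the right subtree.
At E: go left to S.
  At S: go left to H.
    At H: go left to Y.
      Y is a leaf — visit Y.
    Visit H.
    At H: go right to Z.
      At Z: go left to Q.
        Q is a leaf — visit Q.
      Visit Z.
      At Z: no right child.
  Visit S.
  At S: no right child.
Visit E.
At E: go right to W.
  At W: go left to C.
    At C: go left to N.
      At N: go left to D.
        D is a leaf — visit D.
      Visit N.
      At N: no right child.
    Visit C.
    At C: no right child.
  Visit W.
  At W: no right child.
Full in-order sequence: Y, H, Q, Z, S, E, D, N, C, W.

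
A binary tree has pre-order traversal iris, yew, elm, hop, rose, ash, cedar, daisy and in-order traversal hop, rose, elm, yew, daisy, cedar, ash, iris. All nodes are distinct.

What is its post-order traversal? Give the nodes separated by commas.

rose, hop, elm, daisy, cedar, ash, yew, iris

The first element of pre-order is the root; it splits in-order into left and right subtrees.
Root iris: left subtree has 7 nodes {hop, rose, elm, yew, daisy, cedar, ash}, right has 0 { }.
  Root yew: left subtree has 3 nodes {hop, rose, elm}, right has 3 {daisy, cedar, ash}.
    Root elm: left subtree has 2 nodes {hop, rose}, right has 0 { }.
      Root hop: left subtree has 0 nodes { }, right has 1 {rose}.
    Root ash: left subtree has 2 nodes {daisy, cedar}, right has 0 { }.
      Root cedar: left subtree has 1 node {daisy}, right has 0 { }.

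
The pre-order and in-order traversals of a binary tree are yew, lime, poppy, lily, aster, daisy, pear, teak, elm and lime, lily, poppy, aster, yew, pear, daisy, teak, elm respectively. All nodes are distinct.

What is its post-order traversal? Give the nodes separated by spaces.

lily aster poppy lime pear elm teak daisy yew

The first element of pre-order is the root; it splits in-order into left and right subtrees.
Root yew: left subtree has 4 nodes {lime, lily, poppy, aster}, right has 4 {pear, daisy, teak, elm}.
  Root lime: left subtree has 0 nodes { }, right has 3 {lily, poppy, aster}.
    Root poppy: left subtree has 1 node {lily}, right has 1 {aster}.
  Root daisy: left subtree has 1 node {pear}, right has 2 {teak, elm}.
    Root teak: left subtree has 0 nodes { }, right has 1 {elm}.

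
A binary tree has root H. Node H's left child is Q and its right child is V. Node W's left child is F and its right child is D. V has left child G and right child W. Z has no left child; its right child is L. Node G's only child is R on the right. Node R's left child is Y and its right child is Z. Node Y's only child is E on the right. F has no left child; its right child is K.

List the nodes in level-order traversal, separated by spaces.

Level-order visits nodes level by level from the root, left to right within each level.
Level 0: H
Level 1: Q, V
Level 2: G, W
Level 3: R, F, D
Level 4: Y, Z, K
Level 5: E, L

H Q V G W R F D Y Z K E L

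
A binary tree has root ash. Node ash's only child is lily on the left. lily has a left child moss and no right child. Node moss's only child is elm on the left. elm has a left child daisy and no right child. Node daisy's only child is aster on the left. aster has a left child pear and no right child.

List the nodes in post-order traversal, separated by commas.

Post-order visits the left subtree, then the right subtree, then the node.
At ash: go left to lily.
  At lily: go left to moss.
    At moss: go left to elm.
      At elm: go left to daisy.
        At daisy: go left to aster.
          At aster: go left to pear.
            pear is a leaf — visit pear.
          At aster: no right child.
          Visit aster.
        At daisy: no right child.
        Visit daisy.
      At elm: no right child.
      Visit elm.
    At moss: no right child.
    Visit moss.
  At lily: no right child.
  Visit lily.
At ash: no right child.
Visit ash.

pear, aster, daisy, elm, moss, lily, ash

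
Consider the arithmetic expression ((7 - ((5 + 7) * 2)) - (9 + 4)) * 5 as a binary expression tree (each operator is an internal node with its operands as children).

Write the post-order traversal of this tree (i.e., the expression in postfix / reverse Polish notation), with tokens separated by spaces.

Post-order on an expression tree gives postfix notation: for each operator, emit left operand, right operand, then the operator.

7 5 7 + 2 * - 9 4 + - 5 *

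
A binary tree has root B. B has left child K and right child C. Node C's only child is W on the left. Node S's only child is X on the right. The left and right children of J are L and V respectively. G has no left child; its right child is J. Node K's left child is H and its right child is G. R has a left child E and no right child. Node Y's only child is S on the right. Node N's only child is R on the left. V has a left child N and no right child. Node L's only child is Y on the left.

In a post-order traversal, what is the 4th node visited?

Post-order visits the left subtree, then the right subtree, then the node.
At B: go left to K.
  At K: go left to H.
    H is a leaf — visit H.
  At K: go right to G.
    At G: no left child.
    At G: go right to J.
      At J: go left to L.
        At L: go left to Y.
          At Y: no left child.
          At Y: go right to S.
            At S: no left child.
            At S: go right to X.
              X is a leaf — visit X.
            Visit S.
          Visit Y.
        At L: no right child.
        Visit L.
      At J: go right to V.
        At V: go left to N.
          At N: go left to R.
            At R: go left to E.
              E is a leaf — visit E.
            At R: no right child.
            Visit R.
          At N: no right child.
          Visit N.
        At V: no right child.
        Visit V.
      Visit J.
    Visit G.
  Visit K.
At B: go right to C.
  At C: go left to W.
    W is a leaf — visit W.
  At C: no right child.
  Visit C.
Visit B.
Full post-order sequence: H, X, S, Y, L, E, R, N, V, J, G, K, W, C, B.

Y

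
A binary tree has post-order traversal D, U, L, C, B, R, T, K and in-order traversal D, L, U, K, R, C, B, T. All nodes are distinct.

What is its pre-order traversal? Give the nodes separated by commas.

K, L, D, U, T, R, B, C

The last element of post-order is the root; it splits in-order into left and right subtrees.
Root K: left subtree has 3 nodes {D, L, U}, right has 4 {R, C, B, T}.
  Root L: left subtree has 1 node {D}, right has 1 {U}.
  Root T: left subtree has 3 nodes {R, C, B}, right has 0 { }.
    Root R: left subtree has 0 nodes { }, right has 2 {C, B}.
      Root B: left subtree has 1 node {C}, right has 0 { }.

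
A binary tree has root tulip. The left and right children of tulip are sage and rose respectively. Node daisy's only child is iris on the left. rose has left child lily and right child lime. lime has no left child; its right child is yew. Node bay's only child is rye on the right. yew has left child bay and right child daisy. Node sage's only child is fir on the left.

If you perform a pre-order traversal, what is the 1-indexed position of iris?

Pre-order visits the node, then its left subtree, then its right subtree.
Visit tulip.
At tulip: go left to sage.
  Visit sage.
  At sage: go left to fir.
    fir is a leaf — visit fir.
  At sage: no right child.
At tulip: go right to rose.
  Visit rose.
  At rose: go left to lily.
    lily is a leaf — visit lily.
  At rose: go right to lime.
    Visit lime.
    At lime: no left child.
    At lime: go right to yew.
      Visit yew.
      At yew: go left to bay.
        Visit bay.
        At bay: no left child.
        At bay: go right to rye.
          rye is a leaf — visit rye.
      At yew: go right to daisy.
        Visit daisy.
        At daisy: go left to iris.
          iris is a leaf — visit iris.
        At daisy: no right child.
Full pre-order sequence: tulip, sage, fir, rose, lily, lime, yew, bay, rye, daisy, iris.

11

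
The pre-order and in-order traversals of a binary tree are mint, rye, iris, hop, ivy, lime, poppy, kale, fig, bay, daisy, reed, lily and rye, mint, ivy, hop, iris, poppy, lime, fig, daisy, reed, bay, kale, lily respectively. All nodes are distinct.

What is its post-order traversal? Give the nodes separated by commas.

rye, ivy, hop, poppy, reed, daisy, bay, fig, lily, kale, lime, iris, mint

The first element of pre-order is the root; it splits in-order into left and right subtrees.
Root mint: left subtree has 1 node {rye}, right has 11 {ivy, hop, iris, poppy, lime, fig, daisy, reed, bay, kale, lily}.
  Root iris: left subtree has 2 nodes {ivy, hop}, right has 8 {poppy, lime, fig, daisy, reed, bay, kale, lily}.
    Root hop: left subtree has 1 node {ivy}, right has 0 { }.
    Root lime: left subtree has 1 node {poppy}, right has 6 {fig, daisy, reed, bay, kale, lily}.
      Root kale: left subtree has 4 nodes {fig, daisy, reed, bay}, right has 1 {lily}.
        Root fig: left subtree has 0 nodes { }, right has 3 {daisy, reed, bay}.
          Root bay: left subtree has 2 nodes {daisy, reed}, right has 0 { }.
            Root daisy: left subtree has 0 nodes { }, right has 1 {reed}.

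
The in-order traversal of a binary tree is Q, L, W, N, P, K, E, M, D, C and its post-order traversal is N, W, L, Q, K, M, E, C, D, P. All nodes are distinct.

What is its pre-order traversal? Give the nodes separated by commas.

The last element of post-order is the root; it splits in-order into left and right subtrees.
Root P: left subtree has 4 nodes {Q, L, W, N}, right has 5 {K, E, M, D, C}.
  Root Q: left subtree has 0 nodes { }, right has 3 {L, W, N}.
    Root L: left subtree has 0 nodes { }, right has 2 {W, N}.
      Root W: left subtree has 0 nodes { }, right has 1 {N}.
  Root D: left subtree has 3 nodes {K, E, M}, right has 1 {C}.
    Root E: left subtree has 1 node {K}, right has 1 {M}.

P, Q, L, W, N, D, E, K, M, C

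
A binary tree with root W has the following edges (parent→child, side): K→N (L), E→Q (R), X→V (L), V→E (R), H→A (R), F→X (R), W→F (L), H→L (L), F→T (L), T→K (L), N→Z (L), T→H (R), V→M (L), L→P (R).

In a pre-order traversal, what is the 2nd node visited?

F

Pre-order visits the node, then its left subtree, then its right subtree.
Visit W.
At W: go left to F.
  Visit F.
  At F: go left to T.
    Visit T.
    At T: go left to K.
      Visit K.
      At K: go left to N.
        Visit N.
        At N: go left to Z.
          Z is a leaf — visit Z.
        At N: no right child.
      At K: no right child.
    At T: go right to H.
      Visit H.
      At H: go left to L.
        Visit L.
        At L: no left child.
        At L: go right to P.
          P is a leaf — visit P.
      At H: go right to A.
        A is a leaf — visit A.
  At F: go right to X.
    Visit X.
    At X: go left to V.
      Visit V.
      At V: go left to M.
        M is a leaf — visit M.
      At V: go right to E.
        Visit E.
        At E: no left child.
        At E: go right to Q.
          Q is a leaf — visit Q.
    At X: no right child.
At W: no right child.
Full pre-order sequence: W, F, T, K, N, Z, H, L, P, A, X, V, M, E, Q.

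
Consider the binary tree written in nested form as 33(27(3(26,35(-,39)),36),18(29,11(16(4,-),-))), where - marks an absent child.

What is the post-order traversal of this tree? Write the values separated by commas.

26, 39, 35, 3, 36, 27, 29, 4, 16, 11, 18, 33

Post-order visits the left subtree, then the right subtree, then the node.
At 33: go left to 27.
  At 27: go left to 3.
    At 3: go left to 26.
      26 is a leaf — visit 26.
    At 3: go right to 35.
      At 35: no left child.
      At 35: go right to 39.
        39 is a leaf — visit 39.
      Visit 35.
    Visit 3.
  At 27: go right to 36.
    36 is a leaf — visit 36.
  Visit 27.
At 33: go right to 18.
  At 18: go left to 29.
    29 is a leaf — visit 29.
  At 18: go right to 11.
    At 11: go left to 16.
      At 16: go left to 4.
        4 is a leaf — visit 4.
      At 16: no right child.
      Visit 16.
    At 11: no right child.
    Visit 11.
  Visit 18.
Visit 33.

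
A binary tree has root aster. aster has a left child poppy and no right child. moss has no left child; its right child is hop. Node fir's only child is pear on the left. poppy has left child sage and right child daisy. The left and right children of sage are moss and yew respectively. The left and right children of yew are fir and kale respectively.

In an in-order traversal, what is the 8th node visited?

In-order visits the left subtree, then the node, then the right subtree.
At aster: go left to poppy.
  At poppy: go left to sage.
    At sage: go left to moss.
      At moss: no left child.
      Visit moss.
      At moss: go right to hop.
        hop is a leaf — visit hop.
    Visit sage.
    At sage: go right to yew.
      At yew: go left to fir.
        At fir: go left to pear.
          pear is a leaf — visit pear.
        Visit fir.
        At fir: no right child.
      Visit yew.
      At yew: go right to kale.
        kale is a leaf — visit kale.
  Visit poppy.
  At poppy: go right to daisy.
    daisy is a leaf — visit daisy.
Visit aster.
At aster: no right child.
Full in-order sequence: moss, hop, sage, pear, fir, yew, kale, poppy, daisy, aster.

poppy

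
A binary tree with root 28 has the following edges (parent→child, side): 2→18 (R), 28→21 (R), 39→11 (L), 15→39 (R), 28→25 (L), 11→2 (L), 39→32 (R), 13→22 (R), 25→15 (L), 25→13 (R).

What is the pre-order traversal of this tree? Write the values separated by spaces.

Pre-order visits the node, then its left subtree, then its right subtree.
Visit 28.
At 28: go left to 25.
  Visit 25.
  At 25: go left to 15.
    Visit 15.
    At 15: no left child.
    At 15: go right to 39.
      Visit 39.
      At 39: go left to 11.
        Visit 11.
        At 11: go left to 2.
          Visit 2.
          At 2: no left child.
          At 2: go right to 18.
            18 is a leaf — visit 18.
        At 11: no right child.
      At 39: go right to 32.
        32 is a leaf — visit 32.
  At 25: go right to 13.
    Visit 13.
    At 13: no left child.
    At 13: go right to 22.
      22 is a leaf — visit 22.
At 28: go right to 21.
  21 is a leaf — visit 21.

28 25 15 39 11 2 18 32 13 22 21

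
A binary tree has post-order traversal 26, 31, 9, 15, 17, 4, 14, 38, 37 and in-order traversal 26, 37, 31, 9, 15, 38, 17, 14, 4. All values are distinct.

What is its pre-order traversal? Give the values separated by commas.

The last element of post-order is the root; it splits in-order into left and right subtrees.
Root 37: left subtree has 1 node {26}, right has 7 {31, 9, 15, 38, 17, 14, 4}.
  Root 38: left subtree has 3 nodes {31, 9, 15}, right has 3 {17, 14, 4}.
    Root 15: left subtree has 2 nodes {31, 9}, right has 0 { }.
      Root 9: left subtree has 1 node {31}, right has 0 { }.
    Root 14: left subtree has 1 node {17}, right has 1 {4}.

37, 26, 38, 15, 9, 31, 14, 17, 4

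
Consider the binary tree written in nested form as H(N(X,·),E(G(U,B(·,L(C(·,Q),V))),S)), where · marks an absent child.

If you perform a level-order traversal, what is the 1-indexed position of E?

Level-order visits nodes level by level from the root, left to right within each level.
Level 0: H
Level 1: N, E
Level 2: X, G, S
Level 3: U, B
Level 4: L
Level 5: C, V
Level 6: Q
Full level-order sequence: H, N, E, X, G, S, U, B, L, C, V, Q.

3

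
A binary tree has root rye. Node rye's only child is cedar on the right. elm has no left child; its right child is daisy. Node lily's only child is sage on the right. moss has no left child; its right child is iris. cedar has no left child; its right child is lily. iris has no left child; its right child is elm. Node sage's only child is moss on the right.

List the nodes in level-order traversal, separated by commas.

Level-order visits nodes level by level from the root, left to right within each level.
Level 0: rye
Level 1: cedar
Level 2: lily
Level 3: sage
Level 4: moss
Level 5: iris
Level 6: elm
Level 7: daisy

rye, cedar, lily, sage, moss, iris, elm, daisy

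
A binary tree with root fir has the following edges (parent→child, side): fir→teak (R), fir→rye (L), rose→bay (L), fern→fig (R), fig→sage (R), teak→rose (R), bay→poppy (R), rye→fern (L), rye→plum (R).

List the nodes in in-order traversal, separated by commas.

fern, fig, sage, rye, plum, fir, teak, bay, poppy, rose

In-order visits the left subtree, then the node, then the right subtree.
At fir: go left to rye.
  At rye: go left to fern.
    At fern: no left child.
    Visit fern.
    At fern: go right to fig.
      At fig: no left child.
      Visit fig.
      At fig: go right to sage.
        sage is a leaf — visit sage.
  Visit rye.
  At rye: go right to plum.
    plum is a leaf — visit plum.
Visit fir.
At fir: go right to teak.
  At teak: no left child.
  Visit teak.
  At teak: go right to rose.
    At rose: go left to bay.
      At bay: no left child.
      Visit bay.
      At bay: go right to poppy.
        poppy is a leaf — visit poppy.
    Visit rose.
    At rose: no right child.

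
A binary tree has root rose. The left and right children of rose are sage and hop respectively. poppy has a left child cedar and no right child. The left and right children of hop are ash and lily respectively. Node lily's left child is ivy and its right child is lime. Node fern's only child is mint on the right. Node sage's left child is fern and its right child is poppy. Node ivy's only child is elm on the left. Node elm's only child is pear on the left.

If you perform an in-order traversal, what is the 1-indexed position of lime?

13

In-order visits the left subtree, then the node, then the right subtree.
At rose: go left to sage.
  At sage: go left to fern.
    At fern: no left child.
    Visit fern.
    At fern: go right to mint.
      mint is a leaf — visit mint.
  Visit sage.
  At sage: go right to poppy.
    At poppy: go left to cedar.
      cedar is a leaf — visit cedar.
    Visit poppy.
    At poppy: no right child.
Visit rose.
At rose: go right to hop.
  At hop: go left to ash.
    ash is a leaf — visit ash.
  Visit hop.
  At hop: go right to lily.
    At lily: go left to ivy.
      At ivy: go left to elm.
        At elm: go left to pear.
          pear is a leaf — visit pear.
        Visit elm.
        At elm: no right child.
      Visit ivy.
      At ivy: no right child.
    Visit lily.
    At lily: go right to lime.
      lime is a leaf — visit lime.
Full in-order sequence: fern, mint, sage, cedar, poppy, rose, ash, hop, pear, elm, ivy, lily, lime.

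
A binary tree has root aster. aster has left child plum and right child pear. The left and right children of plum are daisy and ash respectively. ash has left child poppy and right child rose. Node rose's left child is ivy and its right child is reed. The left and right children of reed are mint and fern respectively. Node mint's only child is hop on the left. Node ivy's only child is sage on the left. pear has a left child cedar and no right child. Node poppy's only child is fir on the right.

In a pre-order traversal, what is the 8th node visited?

Pre-order visits the node, then its left subtree, then its right subtree.
Visit aster.
At aster: go left to plum.
  Visit plum.
  At plum: go left to daisy.
    daisy is a leaf — visit daisy.
  At plum: go right to ash.
    Visit ash.
    At ash: go left to poppy.
      Visit poppy.
      At poppy: no left child.
      At poppy: go right to fir.
        fir is a leaf — visit fir.
    At ash: go right to rose.
      Visit rose.
      At rose: go left to ivy.
        Visit ivy.
        At ivy: go left to sage.
          sage is a leaf — visit sage.
        At ivy: no right child.
      At rose: go right to reed.
        Visit reed.
        At reed: go left to mint.
          Visit mint.
          At mint: go left to hop.
            hop is a leaf — visit hop.
          At mint: no right child.
        At reed: go right to fern.
          fern is a leaf — visit fern.
At aster: go right to pear.
  Visit pear.
  At pear: go left to cedar.
    cedar is a leaf — visit cedar.
  At pear: no right child.
Full pre-order sequence: aster, plum, daisy, ash, poppy, fir, rose, ivy, sage, reed, mint, hop, fern, pear, cedar.

ivy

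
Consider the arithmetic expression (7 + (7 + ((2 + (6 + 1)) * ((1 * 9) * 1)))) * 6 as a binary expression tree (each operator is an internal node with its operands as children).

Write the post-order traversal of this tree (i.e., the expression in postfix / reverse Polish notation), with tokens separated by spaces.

7 7 2 6 1 + + 1 9 * 1 * * + + 6 *

Post-order on an expression tree gives postfix notation: for each operator, emit left operand, right operand, then the operator.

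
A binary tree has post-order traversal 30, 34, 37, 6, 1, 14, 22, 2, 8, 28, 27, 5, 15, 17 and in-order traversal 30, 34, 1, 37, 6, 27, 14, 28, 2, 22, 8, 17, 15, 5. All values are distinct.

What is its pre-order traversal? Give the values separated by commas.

The last element of post-order is the root; it splits in-order into left and right subtrees.
Root 17: left subtree has 11 nodes {30, 34, 1, 37, 6, 27, 14, 28, 2, 22, 8}, right has 2 {15, 5}.
  Root 27: left subtree has 5 nodes {30, 34, 1, 37, 6}, right has 5 {14, 28, 2, 22, 8}.
    Root 1: left subtree has 2 nodes {30, 34}, right has 2 {37, 6}.
      Root 34: left subtree has 1 node {30}, right has 0 { }.
      Root 6: left subtree has 1 node {37}, right has 0 { }.
    Root 28: left subtree has 1 node {14}, right has 3 {2, 22, 8}.
      Root 8: left subtree has 2 nodes {2, 22}, right has 0 { }.
        Root 2: left subtree has 0 nodes { }, right has 1 {22}.
  Root 15: left subtree has 0 nodes { }, right has 1 {5}.

17, 27, 1, 34, 30, 6, 37, 28, 14, 8, 2, 22, 15, 5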